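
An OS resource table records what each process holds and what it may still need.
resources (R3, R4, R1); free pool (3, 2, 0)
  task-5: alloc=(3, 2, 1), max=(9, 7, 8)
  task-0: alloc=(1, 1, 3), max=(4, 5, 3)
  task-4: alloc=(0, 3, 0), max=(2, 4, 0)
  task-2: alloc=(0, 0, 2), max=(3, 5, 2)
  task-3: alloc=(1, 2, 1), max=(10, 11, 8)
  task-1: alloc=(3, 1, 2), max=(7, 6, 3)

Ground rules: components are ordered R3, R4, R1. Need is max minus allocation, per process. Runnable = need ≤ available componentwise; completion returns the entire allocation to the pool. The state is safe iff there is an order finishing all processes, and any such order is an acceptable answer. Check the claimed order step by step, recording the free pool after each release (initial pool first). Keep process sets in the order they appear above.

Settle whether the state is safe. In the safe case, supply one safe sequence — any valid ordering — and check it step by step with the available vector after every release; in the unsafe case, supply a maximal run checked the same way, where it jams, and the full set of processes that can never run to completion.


SAFE, for example via the order task-4, task-0, task-1, task-2, task-5, task-3.
Key observation: the first exact fit in this order is task-0 — it needs (3, 4, 0) with (3, 5, 0) free, meeting a requested resource to the last unit.
Check, step by step:
  pool = (3, 2, 0)
  task-4: need (2, 1, 0) fits (3, 2, 0); releases (0, 3, 0), pool now (3, 5, 0)
  task-0: need (3, 4, 0) fits (3, 5, 0); releases (1, 1, 3), pool now (4, 6, 3)
  task-1: need (4, 5, 1) fits (4, 6, 3); releases (3, 1, 2), pool now (7, 7, 5)
  task-2: need (3, 5, 0) fits (7, 7, 5); releases (0, 0, 2), pool now (7, 7, 7)
  task-5: need (6, 5, 7) fits (7, 7, 7); releases (3, 2, 1), pool now (10, 9, 8)
  task-3: need (9, 9, 7) fits (10, 9, 8); releases (1, 2, 1), pool now (11, 11, 9)


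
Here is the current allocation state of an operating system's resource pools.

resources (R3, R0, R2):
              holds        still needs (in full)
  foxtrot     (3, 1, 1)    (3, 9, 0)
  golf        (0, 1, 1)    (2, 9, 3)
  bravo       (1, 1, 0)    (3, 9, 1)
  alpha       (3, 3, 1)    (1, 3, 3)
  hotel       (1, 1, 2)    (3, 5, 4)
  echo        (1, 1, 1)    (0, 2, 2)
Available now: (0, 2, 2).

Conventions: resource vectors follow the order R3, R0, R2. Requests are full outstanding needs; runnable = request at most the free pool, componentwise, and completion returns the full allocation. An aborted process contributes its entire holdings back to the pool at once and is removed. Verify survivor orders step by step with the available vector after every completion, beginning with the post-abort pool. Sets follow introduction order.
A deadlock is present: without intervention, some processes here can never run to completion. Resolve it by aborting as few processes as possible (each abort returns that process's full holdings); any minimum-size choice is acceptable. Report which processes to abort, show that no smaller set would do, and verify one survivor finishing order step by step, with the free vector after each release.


The answer: abort golf and bravo.
Key observation: foxtrot could never have finished before the abort; with (1, 2, 1) returned by golf and bravo, it fits at step 4.
Minimality, checking each single-abort alternative: foxtrot alone leaves golf blocked (short on R0); golf alone leaves foxtrot blocked (short on R0); bravo alone leaves foxtrot blocked (short on R0); alpha alone leaves foxtrot blocked (short on R0); hotel alone leaves foxtrot blocked (short on R0); echo alone leaves foxtrot blocked (short on R0).
One survivor order: echo, alpha, hotel, foxtrot. Verifying each step (post-abort pool first):
  pool = (1, 4, 3)
  echo: need (0, 2, 2) fits (1, 4, 3); releases (1, 1, 1), pool now (2, 5, 4)
  alpha: need (1, 3, 3) fits (2, 5, 4); releases (3, 3, 1), pool now (5, 8, 5)
  hotel: need (3, 5, 4) fits (5, 8, 5); releases (1, 1, 2), pool now (6, 9, 7)
  foxtrot: need (3, 9, 0) fits (6, 9, 7); releases (3, 1, 1), pool now (9, 10, 8)


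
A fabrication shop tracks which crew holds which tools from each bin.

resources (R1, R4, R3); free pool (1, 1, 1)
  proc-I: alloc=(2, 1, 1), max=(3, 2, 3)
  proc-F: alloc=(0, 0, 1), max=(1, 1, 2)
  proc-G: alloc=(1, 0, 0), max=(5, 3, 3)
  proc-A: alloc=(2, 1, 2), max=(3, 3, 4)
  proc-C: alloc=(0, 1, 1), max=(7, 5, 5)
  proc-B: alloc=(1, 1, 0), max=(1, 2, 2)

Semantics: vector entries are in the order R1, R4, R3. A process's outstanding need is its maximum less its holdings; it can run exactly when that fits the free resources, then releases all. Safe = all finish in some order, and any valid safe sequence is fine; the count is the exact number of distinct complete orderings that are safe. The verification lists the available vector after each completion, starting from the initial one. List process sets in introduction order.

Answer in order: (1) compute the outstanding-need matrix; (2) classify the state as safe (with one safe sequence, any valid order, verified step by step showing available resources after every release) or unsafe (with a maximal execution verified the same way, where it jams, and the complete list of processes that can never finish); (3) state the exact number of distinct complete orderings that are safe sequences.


(1) Need matrix, components ordered R1, R4, R3:
  proc-I: (1, 1, 2)
  proc-F: (1, 1, 1)
  proc-G: (4, 3, 3)
  proc-A: (1, 2, 2)
  proc-C: (7, 4, 4)
  proc-B: (0, 1, 2)
(2) The state is SAFE; one workable sequence: proc-F, proc-I, proc-B, proc-A, proc-G, proc-C.
Key observation: proc-F is the earliest step where a requested resource binds exactly: need (1, 1, 1), pool (1, 1, 1) at its turn.
Check, step by step:
  pool = (1, 1, 1)
  run proc-F (needs (1, 1, 1), free (1, 1, 1)); after release of (0, 0, 1) the pool is (1, 1, 2)
  run proc-I (needs (1, 1, 2), free (1, 1, 2)); after release of (2, 1, 1) the pool is (3, 2, 3)
  run proc-B (needs (0, 1, 2), free (3, 2, 3)); after release of (1, 1, 0) the pool is (4, 3, 3)
  run proc-A (needs (1, 2, 2), free (4, 3, 3)); after release of (2, 1, 2) the pool is (6, 4, 5)
  run proc-G (needs (4, 3, 3), free (6, 4, 5)); after release of (1, 0, 0) the pool is (7, 4, 5)
  run proc-C (needs (7, 4, 4), free (7, 4, 5)); after release of (0, 1, 1) the pool is (7, 5, 6)
(3) Precisely 8 of the possible complete orderings are safe sequences.


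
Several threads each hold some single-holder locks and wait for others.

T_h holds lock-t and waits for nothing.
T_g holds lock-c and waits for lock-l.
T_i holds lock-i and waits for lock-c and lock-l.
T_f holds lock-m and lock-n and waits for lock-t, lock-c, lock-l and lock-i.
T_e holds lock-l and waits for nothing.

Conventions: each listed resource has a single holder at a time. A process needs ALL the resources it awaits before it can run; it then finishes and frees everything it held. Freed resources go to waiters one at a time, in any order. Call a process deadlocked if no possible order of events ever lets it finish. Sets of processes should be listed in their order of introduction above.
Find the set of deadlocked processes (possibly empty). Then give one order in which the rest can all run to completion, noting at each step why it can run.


Nothing here is deadlocked.
Key observation: there is no circular wait here — follow any chain and it reaches a process that is free to run now.
The rest can finish in the order T_h, T_e, T_g, T_i, T_f.
Walking it through:
  run T_h (it waits on nothing); releases lock-t
  run T_e (it waits on nothing); releases lock-l
  T_g waits on lock-l — all released -> runs and releases lock-c
  T_i waits on lock-c and lock-l — all released -> runs and releases lock-i
  T_f waits on lock-t, lock-c, lock-l and lock-i — all released -> runs and releases lock-m and lock-n


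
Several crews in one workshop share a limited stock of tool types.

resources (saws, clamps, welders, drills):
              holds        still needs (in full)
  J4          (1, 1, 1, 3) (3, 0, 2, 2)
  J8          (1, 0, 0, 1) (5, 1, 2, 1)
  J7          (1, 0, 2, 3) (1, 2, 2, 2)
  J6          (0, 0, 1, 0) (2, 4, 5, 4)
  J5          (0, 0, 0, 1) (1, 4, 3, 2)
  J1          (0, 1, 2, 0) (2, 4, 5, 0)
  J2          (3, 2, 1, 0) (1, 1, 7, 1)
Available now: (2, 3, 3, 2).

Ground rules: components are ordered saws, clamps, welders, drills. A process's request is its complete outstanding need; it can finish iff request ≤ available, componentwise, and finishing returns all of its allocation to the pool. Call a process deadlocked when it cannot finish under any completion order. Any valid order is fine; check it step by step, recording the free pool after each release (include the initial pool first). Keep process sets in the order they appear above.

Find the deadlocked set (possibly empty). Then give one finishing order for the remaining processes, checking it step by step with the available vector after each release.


The deadlocked set is empty.
Key observation: starting with J7, each completion frees enough for the next — no one is permanently blocked.
A valid finishing order for the others: J7, J4, J6, J2, J5, J8, J1. Step-by-step check:
  pool = (2, 3, 3, 2)
  J7: need (1, 2, 2, 2) fits (2, 3, 3, 2); releases (1, 0, 2, 3), pool now (3, 3, 5, 5)
  J4: need (3, 0, 2, 2) fits (3, 3, 5, 5); releases (1, 1, 1, 3), pool now (4, 4, 6, 8)
  J6: need (2, 4, 5, 4) fits (4, 4, 6, 8); releases (0, 0, 1, 0), pool now (4, 4, 7, 8)
  J2: need (1, 1, 7, 1) fits (4, 4, 7, 8); releases (3, 2, 1, 0), pool now (7, 6, 8, 8)
  J5: need (1, 4, 3, 2) fits (7, 6, 8, 8); releases (0, 0, 0, 1), pool now (7, 6, 8, 9)
  J8: need (5, 1, 2, 1) fits (7, 6, 8, 9); releases (1, 0, 0, 1), pool now (8, 6, 8, 10)
  J1: need (2, 4, 5, 0) fits (8, 6, 8, 10); releases (0, 1, 2, 0), pool now (8, 7, 10, 10)


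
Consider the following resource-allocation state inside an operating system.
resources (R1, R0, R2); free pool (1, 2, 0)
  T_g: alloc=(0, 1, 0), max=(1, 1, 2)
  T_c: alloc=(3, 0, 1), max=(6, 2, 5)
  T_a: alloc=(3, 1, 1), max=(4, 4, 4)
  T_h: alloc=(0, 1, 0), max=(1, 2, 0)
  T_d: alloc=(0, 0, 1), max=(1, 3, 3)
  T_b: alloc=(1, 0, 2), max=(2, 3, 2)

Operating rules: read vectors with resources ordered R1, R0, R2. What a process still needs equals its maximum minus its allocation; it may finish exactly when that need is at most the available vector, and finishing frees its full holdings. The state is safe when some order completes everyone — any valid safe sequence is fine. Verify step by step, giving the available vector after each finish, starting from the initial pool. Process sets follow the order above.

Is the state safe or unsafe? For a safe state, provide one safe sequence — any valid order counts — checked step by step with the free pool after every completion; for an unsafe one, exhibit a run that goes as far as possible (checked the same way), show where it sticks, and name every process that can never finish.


SAFE, for example via the order T_h, T_b, T_d, T_a, T_c, T_g.
Key observation: at T_h the run first touches a limit — (1, 1, 0) against (1, 2, 0), exact on a resource it actually requests.
Step-by-step check:
  pool = (1, 2, 0)
  run T_h (needs (1, 1, 0), free (1, 2, 0)); after release of (0, 1, 0) the pool is (1, 3, 0)
  run T_b (needs (1, 3, 0), free (1, 3, 0)); after release of (1, 0, 2) the pool is (2, 3, 2)
  run T_d (needs (1, 3, 2), free (2, 3, 2)); after release of (0, 0, 1) the pool is (2, 3, 3)
  run T_a (needs (1, 3, 3), free (2, 3, 3)); after release of (3, 1, 1) the pool is (5, 4, 4)
  run T_c (needs (3, 2, 4), free (5, 4, 4)); after release of (3, 0, 1) the pool is (8, 4, 5)
  run T_g (needs (1, 0, 2), free (8, 4, 5)); after release of (0, 1, 0) the pool is (8, 5, 5)


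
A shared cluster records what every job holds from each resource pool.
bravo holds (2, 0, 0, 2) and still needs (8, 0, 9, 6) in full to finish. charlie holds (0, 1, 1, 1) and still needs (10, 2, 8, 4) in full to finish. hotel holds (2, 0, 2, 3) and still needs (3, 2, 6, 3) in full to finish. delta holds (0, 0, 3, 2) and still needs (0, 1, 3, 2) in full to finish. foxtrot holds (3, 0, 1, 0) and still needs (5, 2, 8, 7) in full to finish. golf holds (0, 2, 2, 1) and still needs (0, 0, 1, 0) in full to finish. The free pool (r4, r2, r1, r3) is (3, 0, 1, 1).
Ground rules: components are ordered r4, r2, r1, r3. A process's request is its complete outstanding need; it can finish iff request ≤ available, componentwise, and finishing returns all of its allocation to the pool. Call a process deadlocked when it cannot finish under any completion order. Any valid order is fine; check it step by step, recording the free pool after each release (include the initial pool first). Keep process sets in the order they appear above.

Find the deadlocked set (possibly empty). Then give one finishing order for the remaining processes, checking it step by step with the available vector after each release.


The deadlocked set is empty.
Key observation: starting with golf, each completion frees enough for the next — no one is permanently blocked.
A valid finishing order for the others: golf, delta, hotel, foxtrot, bravo, charlie. Step-by-step check:
  pool = (3, 0, 1, 1)
  run golf (needs (0, 0, 1, 0), free (3, 0, 1, 1)); after release of (0, 2, 2, 1) the pool is (3, 2, 3, 2)
  run delta (needs (0, 1, 3, 2), free (3, 2, 3, 2)); after release of (0, 0, 3, 2) the pool is (3, 2, 6, 4)
  run hotel (needs (3, 2, 6, 3), free (3, 2, 6, 4)); after release of (2, 0, 2, 3) the pool is (5, 2, 8, 7)
  run foxtrot (needs (5, 2, 8, 7), free (5, 2, 8, 7)); after release of (3, 0, 1, 0) the pool is (8, 2, 9, 7)
  run bravo (needs (8, 0, 9, 6), free (8, 2, 9, 7)); after release of (2, 0, 0, 2) the pool is (10, 2, 9, 9)
  run charlie (needs (10, 2, 8, 4), free (10, 2, 9, 9)); after release of (0, 1, 1, 1) the pool is (10, 3, 10, 10)


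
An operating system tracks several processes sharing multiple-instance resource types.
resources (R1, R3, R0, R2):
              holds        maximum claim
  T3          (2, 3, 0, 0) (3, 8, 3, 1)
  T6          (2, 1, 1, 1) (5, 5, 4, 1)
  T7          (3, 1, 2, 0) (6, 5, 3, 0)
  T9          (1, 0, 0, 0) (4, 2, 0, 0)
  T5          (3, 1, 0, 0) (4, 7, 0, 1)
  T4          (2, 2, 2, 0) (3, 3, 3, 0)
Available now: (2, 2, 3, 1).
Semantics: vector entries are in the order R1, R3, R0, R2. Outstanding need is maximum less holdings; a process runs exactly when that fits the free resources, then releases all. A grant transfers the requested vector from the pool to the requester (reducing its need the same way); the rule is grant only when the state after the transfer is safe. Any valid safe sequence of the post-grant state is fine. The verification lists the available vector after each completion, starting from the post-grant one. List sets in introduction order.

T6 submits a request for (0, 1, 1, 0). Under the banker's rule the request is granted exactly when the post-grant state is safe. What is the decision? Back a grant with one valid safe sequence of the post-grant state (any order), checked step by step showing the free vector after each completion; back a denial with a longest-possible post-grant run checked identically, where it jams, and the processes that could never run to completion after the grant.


GRANT: granting preserves safety; a valid post-grant sequence is T4, T6, T9, T7, T3, T5.
Key observation: (2, 1, 2, 1) free after granting still covers T4 first, and each release covers the next.
Check on the post-grant state, step by step:
  pool = (2, 1, 2, 1)
  T4 needs (1, 1, 1, 0) <= (2, 1, 2, 1) -> finishes; pool += (2, 2, 2, 0) = (4, 3, 4, 1)
  T6 needs (3, 3, 2, 0) <= (4, 3, 4, 1) -> finishes; pool += (2, 2, 2, 1) = (6, 5, 6, 2)
  T9 needs (3, 2, 0, 0) <= (6, 5, 6, 2) -> finishes; pool += (1, 0, 0, 0) = (7, 5, 6, 2)
  T7 needs (3, 4, 1, 0) <= (7, 5, 6, 2) -> finishes; pool += (3, 1, 2, 0) = (10, 6, 8, 2)
  T3 needs (1, 5, 3, 1) <= (10, 6, 8, 2) -> finishes; pool += (2, 3, 0, 0) = (12, 9, 8, 2)
  T5 needs (1, 6, 0, 1) <= (12, 9, 8, 2) -> finishes; pool += (3, 1, 0, 0) = (15, 10, 8, 2)


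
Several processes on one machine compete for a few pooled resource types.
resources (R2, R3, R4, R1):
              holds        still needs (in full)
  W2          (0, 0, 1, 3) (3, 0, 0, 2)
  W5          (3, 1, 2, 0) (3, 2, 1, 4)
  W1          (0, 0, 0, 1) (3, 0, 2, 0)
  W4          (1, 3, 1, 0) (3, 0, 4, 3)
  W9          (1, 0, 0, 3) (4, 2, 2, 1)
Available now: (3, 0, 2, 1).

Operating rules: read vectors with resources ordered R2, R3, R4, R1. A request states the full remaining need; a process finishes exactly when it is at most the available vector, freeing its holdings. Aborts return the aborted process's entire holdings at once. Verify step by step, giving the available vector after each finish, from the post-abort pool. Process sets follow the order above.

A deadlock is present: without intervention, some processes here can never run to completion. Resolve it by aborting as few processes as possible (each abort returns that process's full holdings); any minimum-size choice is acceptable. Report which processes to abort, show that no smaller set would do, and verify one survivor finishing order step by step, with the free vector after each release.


Abort W5.
Key observation: before aborting W5, W4 was permanently blocked — no order could ever run it; afterwards it completes at step 3.
No smaller set exists: with zero aborts the deadlock remains.
Survivors finish in the order: W1, W2, W4, W9. Walking it through (pool after the aborts first):
  pool = (6, 1, 4, 1)
  W1 needs (3, 0, 2, 0) <= (6, 1, 4, 1) -> finishes; pool += (0, 0, 0, 1) = (6, 1, 4, 2)
  W2 needs (3, 0, 0, 2) <= (6, 1, 4, 2) -> finishes; pool += (0, 0, 1, 3) = (6, 1, 5, 5)
  W4 needs (3, 0, 4, 3) <= (6, 1, 5, 5) -> finishes; pool += (1, 3, 1, 0) = (7, 4, 6, 5)
  W9 needs (4, 2, 2, 1) <= (7, 4, 6, 5) -> finishes; pool += (1, 0, 0, 3) = (8, 4, 6, 8)


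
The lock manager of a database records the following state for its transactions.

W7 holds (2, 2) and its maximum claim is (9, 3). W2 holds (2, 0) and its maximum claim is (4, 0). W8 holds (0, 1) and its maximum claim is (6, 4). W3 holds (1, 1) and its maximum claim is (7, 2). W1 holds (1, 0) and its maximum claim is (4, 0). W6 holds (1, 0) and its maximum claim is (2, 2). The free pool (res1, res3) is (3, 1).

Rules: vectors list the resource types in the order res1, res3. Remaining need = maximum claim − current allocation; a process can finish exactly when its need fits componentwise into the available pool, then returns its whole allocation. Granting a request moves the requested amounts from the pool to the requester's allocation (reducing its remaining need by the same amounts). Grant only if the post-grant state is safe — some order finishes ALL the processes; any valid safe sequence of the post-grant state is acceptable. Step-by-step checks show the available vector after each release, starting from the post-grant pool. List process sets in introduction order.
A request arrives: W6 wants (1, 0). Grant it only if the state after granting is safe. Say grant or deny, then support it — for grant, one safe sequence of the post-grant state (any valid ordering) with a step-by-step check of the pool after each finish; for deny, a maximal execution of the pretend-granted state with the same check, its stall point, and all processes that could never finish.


DENY: after the grant no complete ordering would exist.
Key observation: after W2, W1 the pool peaks at (5, 1), and each blocked process is short somewhere: W7 on res1; W8 on res1, res3; W3 on res1; W6 on res3.
On the post-grant state, W2, W1 is a maximal run — nothing extends it. Verifying each step:
  pool = (2, 1)
  W2 needs (2, 0) <= (2, 1) -> finishes; pool += (2, 0) = (4, 1)
  W1 needs (3, 0) <= (4, 1) -> finishes; pool += (1, 0) = (5, 1)
  W7 still needs (7, 1) but only (5, 1) is free — short on res1
  W8 still needs (6, 3) but only (5, 1) is free — short on res1 and res3
  W3 still needs (6, 1) but only (5, 1) is free — short on res1
  W6 still needs (0, 2) but only (5, 1) is free — short on res3
Processes that could never finish after the grant: W7, W8, W3 and W6.


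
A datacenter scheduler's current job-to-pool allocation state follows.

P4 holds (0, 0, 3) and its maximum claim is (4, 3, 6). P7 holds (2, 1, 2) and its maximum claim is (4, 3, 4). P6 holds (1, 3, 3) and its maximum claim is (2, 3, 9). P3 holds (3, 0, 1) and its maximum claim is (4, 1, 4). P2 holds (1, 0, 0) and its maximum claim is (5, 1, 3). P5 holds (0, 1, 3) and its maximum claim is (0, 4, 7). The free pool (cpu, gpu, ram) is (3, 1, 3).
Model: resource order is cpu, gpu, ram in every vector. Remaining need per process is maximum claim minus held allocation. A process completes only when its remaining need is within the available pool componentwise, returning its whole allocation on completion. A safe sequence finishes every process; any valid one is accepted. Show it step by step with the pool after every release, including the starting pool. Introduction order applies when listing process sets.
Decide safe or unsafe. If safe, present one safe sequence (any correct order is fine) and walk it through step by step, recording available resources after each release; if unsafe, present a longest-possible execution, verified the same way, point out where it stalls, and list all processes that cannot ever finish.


UNSAFE — no complete ordering exists.
Key observation: after P3, P2 the pool peaks at (7, 1, 4), and each blocked process is short somewhere: P4 on gpu; P7 on gpu; P6 on ram; P5 on gpu.
The run P3, P2 cannot be extended any further. Walking it through:
  pool = (3, 1, 3)
  P3 needs (1, 1, 3) <= (3, 1, 3) -> finishes; pool += (3, 0, 1) = (6, 1, 4)
  P2 needs (4, 1, 3) <= (6, 1, 4) -> finishes; pool += (1, 0, 0) = (7, 1, 4)
  P4 still needs (4, 3, 3) but only (7, 1, 4) is free — short on gpu
  P7 still needs (2, 2, 2) but only (7, 1, 4) is free — short on gpu
  P6 still needs (1, 0, 6) but only (7, 1, 4) is free — short on ram
  P5 still needs (0, 3, 4) but only (7, 1, 4) is free — short on gpu
Processes that can never finish: P4, P7, P6 and P5.


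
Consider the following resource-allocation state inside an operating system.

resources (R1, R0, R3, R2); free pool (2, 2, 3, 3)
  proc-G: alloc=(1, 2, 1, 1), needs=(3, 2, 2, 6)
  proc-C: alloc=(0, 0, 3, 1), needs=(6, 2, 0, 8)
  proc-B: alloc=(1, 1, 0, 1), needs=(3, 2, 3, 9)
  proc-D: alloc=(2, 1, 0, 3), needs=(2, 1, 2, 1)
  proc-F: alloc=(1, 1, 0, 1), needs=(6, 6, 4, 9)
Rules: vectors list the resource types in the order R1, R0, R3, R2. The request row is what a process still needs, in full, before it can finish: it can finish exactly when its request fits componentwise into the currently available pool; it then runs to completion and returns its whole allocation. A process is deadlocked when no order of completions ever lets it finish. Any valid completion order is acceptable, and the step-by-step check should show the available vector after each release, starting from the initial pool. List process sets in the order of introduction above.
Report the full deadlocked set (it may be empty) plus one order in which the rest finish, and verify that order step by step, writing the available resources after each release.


Deadlocked set: proc-C, proc-B and proc-F.
Key observation: the wall is R2: completing proc-D, proc-G brings the pool only to (5, 5, 4, 7), and all the rest need more.
One completion order for the rest: proc-D, proc-G. Check, step by step:
  pool = (2, 2, 3, 3)
  run proc-D (needs (2, 1, 2, 1), free (2, 2, 3, 3)); after release of (2, 1, 0, 3) the pool is (4, 3, 3, 6)
  run proc-G (needs (3, 2, 2, 6), free (4, 3, 3, 6)); after release of (1, 2, 1, 1) the pool is (5, 5, 4, 7)
The stuck group stays short no matter what:
  proc-C still needs (6, 2, 0, 8) but only (5, 5, 4, 7) is free — short on R1 and R2
  proc-B still needs (3, 2, 3, 9) but only (5, 5, 4, 7) is free — short on R2
  proc-F still needs (6, 6, 4, 9) but only (5, 5, 4, 7) is free — short on R1, R0 and R2


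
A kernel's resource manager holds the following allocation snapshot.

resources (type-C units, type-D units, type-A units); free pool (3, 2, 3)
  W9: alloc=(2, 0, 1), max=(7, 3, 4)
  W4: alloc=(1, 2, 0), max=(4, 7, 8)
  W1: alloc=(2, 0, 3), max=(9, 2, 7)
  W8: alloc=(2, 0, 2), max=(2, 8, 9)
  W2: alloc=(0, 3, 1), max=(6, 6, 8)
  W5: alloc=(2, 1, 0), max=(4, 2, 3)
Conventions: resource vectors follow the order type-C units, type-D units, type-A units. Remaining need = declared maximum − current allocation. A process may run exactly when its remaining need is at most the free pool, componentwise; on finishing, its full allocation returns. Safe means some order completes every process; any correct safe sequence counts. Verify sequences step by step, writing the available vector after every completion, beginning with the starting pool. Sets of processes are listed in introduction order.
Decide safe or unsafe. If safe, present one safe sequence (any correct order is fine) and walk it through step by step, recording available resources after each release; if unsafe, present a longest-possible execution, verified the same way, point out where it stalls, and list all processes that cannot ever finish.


The state is SAFE; one workable sequence: W5, W9, W1, W2, W4, W8.
Key observation: the order's first zero-slack moment is W5 ((2, 1, 3) needed, (3, 2, 3) free — a requested resource with nothing to spare).
Step-by-step check:
  pool = (3, 2, 3)
  W5: need (2, 1, 3) fits (3, 2, 3); releases (2, 1, 0), pool now (5, 3, 3)
  W9: need (5, 3, 3) fits (5, 3, 3); releases (2, 0, 1), pool now (7, 3, 4)
  W1: need (7, 2, 4) fits (7, 3, 4); releases (2, 0, 3), pool now (9, 3, 7)
  W2: need (6, 3, 7) fits (9, 3, 7); releases (0, 3, 1), pool now (9, 6, 8)
  W4: need (3, 5, 8) fits (9, 6, 8); releases (1, 2, 0), pool now (10, 8, 8)
  W8: need (0, 8, 7) fits (10, 8, 8); releases (2, 0, 2), pool now (12, 8, 10)


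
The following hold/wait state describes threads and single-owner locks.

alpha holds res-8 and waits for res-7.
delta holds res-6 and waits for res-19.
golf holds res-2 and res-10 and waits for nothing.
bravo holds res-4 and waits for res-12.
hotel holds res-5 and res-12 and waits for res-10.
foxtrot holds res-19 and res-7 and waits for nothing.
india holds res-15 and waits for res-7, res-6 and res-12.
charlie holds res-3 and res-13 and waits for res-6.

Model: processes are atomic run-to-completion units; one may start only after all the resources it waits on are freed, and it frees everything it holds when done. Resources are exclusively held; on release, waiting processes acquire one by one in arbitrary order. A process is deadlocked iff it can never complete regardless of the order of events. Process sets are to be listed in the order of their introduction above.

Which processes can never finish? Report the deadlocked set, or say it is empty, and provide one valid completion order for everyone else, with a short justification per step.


Nothing here is deadlocked.
Key observation: the waits form no ring: some process can always run, and its releases unblock the others one by one.
One completion order for the rest: foxtrot, golf, hotel, delta, alpha, charlie, bravo, india.
Verifying each step:
  foxtrot: no waits; runs immediately, freeing res-19 and res-7
  golf: no waits; runs immediately, freeing res-2 and res-10
  hotel: everything it awaited (res-10) is free; runs, freeing res-5 and res-12
  delta: everything it awaited (res-19) is free; runs, freeing res-6
  alpha: everything it awaited (res-7) is free; runs, freeing res-8
  charlie: everything it awaited (res-6) is free; runs, freeing res-3 and res-13
  bravo: everything it awaited (res-12) is free; runs, freeing res-4
  india: everything it awaited (res-7, res-6 and res-12) is free; runs, freeing res-15


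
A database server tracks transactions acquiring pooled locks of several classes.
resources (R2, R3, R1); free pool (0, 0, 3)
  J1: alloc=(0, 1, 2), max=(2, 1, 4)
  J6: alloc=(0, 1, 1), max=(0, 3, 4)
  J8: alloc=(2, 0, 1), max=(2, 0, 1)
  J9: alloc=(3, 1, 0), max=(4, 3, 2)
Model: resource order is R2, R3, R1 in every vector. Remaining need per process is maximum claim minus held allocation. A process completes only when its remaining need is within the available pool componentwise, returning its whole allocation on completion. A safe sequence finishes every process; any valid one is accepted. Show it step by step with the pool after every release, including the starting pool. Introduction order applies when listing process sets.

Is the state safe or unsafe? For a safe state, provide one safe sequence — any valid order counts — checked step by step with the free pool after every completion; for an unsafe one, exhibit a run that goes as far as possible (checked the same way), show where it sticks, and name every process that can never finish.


UNSAFE — no complete ordering exists.
Key observation: the wall is R3: completing J8, J1 brings the pool only to (2, 1, 6), and all the rest need more.
The run J8, J1 cannot be extended any further. Check, step by step:
  pool = (0, 0, 3)
  J8: need (0, 0, 0) fits (0, 0, 3); releases (2, 0, 1), pool now (2, 0, 4)
  J1: need (2, 0, 2) fits (2, 0, 4); releases (0, 1, 2), pool now (2, 1, 6)
  J6 still needs (0, 2, 3) but only (2, 1, 6) is free — short on R3
  J9 still needs (1, 2, 2) but only (2, 1, 6) is free — short on R3
Permanently blocked: J6 and J9.


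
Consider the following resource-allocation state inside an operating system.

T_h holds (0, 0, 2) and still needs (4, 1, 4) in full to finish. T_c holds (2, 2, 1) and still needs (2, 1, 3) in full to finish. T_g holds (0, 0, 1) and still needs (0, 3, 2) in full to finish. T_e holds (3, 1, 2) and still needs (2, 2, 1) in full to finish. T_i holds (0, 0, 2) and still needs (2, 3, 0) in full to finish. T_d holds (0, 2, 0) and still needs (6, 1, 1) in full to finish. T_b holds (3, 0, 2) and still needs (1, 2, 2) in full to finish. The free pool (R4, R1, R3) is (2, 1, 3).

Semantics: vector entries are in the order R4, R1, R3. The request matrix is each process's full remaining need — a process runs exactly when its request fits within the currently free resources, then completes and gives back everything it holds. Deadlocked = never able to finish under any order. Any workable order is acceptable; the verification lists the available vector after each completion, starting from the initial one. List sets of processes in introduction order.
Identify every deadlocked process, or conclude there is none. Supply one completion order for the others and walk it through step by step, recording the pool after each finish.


No process is deadlocked.
Key observation: T_c leads a chain of completions in which each release enables another process.
A valid finishing order for the others: T_c, T_b, T_h, T_g, T_i, T_d, T_e. Check, step by step:
  pool = (2, 1, 3)
  T_c: need (2, 1, 3) fits (2, 1, 3); releases (2, 2, 1), pool now (4, 3, 4)
  T_b: need (1, 2, 2) fits (4, 3, 4); releases (3, 0, 2), pool now (7, 3, 6)
  T_h: need (4, 1, 4) fits (7, 3, 6); releases (0, 0, 2), pool now (7, 3, 8)
  T_g: need (0, 3, 2) fits (7, 3, 8); releases (0, 0, 1), pool now (7, 3, 9)
  T_i: need (2, 3, 0) fits (7, 3, 9); releases (0, 0, 2), pool now (7, 3, 11)
  T_d: need (6, 1, 1) fits (7, 3, 11); releases (0, 2, 0), pool now (7, 5, 11)
  T_e: need (2, 2, 1) fits (7, 5, 11); releases (3, 1, 2), pool now (10, 6, 13)


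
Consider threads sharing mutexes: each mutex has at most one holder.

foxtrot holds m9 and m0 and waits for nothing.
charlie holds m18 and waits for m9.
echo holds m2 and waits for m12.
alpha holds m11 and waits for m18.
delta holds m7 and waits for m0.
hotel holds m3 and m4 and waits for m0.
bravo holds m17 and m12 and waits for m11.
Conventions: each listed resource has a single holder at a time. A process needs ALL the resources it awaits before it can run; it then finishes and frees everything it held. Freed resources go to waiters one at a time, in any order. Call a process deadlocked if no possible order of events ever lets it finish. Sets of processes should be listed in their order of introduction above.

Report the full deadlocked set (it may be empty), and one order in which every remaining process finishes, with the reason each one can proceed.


Nothing here is deadlocked.
Key observation: all waits point, directly or indirectly, at processes that can finish, so nothing is permanently blocked.
One completion order for the rest: foxtrot, charlie, delta, alpha, hotel, bravo, echo.
Walking it through:
  foxtrot waits on nothing -> runs at once and releases m9 and m0
  run charlie (all its waits — m9 — are resolved); releases m18
  run delta (all its waits — m0 — are resolved); releases m7
  run alpha (all its waits — m18 — are resolved); releases m11
  run hotel (all its waits — m0 — are resolved); releases m3 and m4
  run bravo (all its waits — m11 — are resolved); releases m17 and m12
  run echo (all its waits — m12 — are resolved); releases m2


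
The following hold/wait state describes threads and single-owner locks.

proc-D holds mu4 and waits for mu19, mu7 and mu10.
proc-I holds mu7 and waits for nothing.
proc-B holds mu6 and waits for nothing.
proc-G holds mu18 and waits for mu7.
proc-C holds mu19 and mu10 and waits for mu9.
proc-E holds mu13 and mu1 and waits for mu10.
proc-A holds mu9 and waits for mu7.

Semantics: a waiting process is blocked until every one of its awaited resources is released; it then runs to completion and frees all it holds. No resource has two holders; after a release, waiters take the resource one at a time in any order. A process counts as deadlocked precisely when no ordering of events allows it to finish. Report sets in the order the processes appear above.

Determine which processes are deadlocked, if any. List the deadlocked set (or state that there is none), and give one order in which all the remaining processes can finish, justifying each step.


The deadlocked set is empty.
Key observation: the wait relation is loop-free; peeling off processes with no waits unwinds the whole state.
The rest can finish in the order proc-B, proc-I, proc-A, proc-C, proc-D, proc-G, proc-E.
Walking it through:
  run proc-B (it waits on nothing); releases mu6
  run proc-I (it waits on nothing); releases mu7
  proc-A waits on mu7 — all released -> runs and releases mu9
  proc-C waits on mu9 — all released -> runs and releases mu19 and mu10
  proc-D waits on mu19, mu7 and mu10 — all released -> runs and releases mu4
  proc-G waits on mu7 — all released -> runs and releases mu18
  proc-E waits on mu10 — all released -> runs and releases mu13 and mu1


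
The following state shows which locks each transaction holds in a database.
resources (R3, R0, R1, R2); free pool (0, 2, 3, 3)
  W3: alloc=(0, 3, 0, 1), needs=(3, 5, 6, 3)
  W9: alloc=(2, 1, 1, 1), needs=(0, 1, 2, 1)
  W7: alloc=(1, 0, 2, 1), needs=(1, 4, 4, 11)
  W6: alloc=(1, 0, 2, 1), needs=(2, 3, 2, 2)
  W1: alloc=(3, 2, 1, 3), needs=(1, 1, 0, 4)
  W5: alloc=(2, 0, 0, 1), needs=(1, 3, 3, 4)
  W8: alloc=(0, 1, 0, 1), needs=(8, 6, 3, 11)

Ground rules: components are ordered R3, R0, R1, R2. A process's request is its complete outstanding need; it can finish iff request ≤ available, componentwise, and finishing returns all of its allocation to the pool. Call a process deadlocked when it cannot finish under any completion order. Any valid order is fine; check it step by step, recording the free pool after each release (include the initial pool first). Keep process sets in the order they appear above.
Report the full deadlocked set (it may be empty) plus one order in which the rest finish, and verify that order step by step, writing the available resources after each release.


Deadlocked set: W7 and W8.
Key observation: the wall is R2: completing W9, W6, W1, W5, W3 brings the pool only to (8, 8, 7, 10), and all the rest need more.
One completion order for the rest: W9, W6, W1, W5, W3. Step-by-step check:
  pool = (0, 2, 3, 3)
  W9: need (0, 1, 2, 1) fits (0, 2, 3, 3); releases (2, 1, 1, 1), pool now (2, 3, 4, 4)
  W6: need (2, 3, 2, 2) fits (2, 3, 4, 4); releases (1, 0, 2, 1), pool now (3, 3, 6, 5)
  W1: need (1, 1, 0, 4) fits (3, 3, 6, 5); releases (3, 2, 1, 3), pool now (6, 5, 7, 8)
  W5: need (1, 3, 3, 4) fits (6, 5, 7, 8); releases (2, 0, 0, 1), pool now (8, 5, 7, 9)
  W3: need (3, 5, 6, 3) fits (8, 5, 7, 9); releases (0, 3, 0, 1), pool now (8, 8, 7, 10)
The blocked processes can never fit:
  W7 cannot run: need (1, 4, 4, 11) vs free (8, 8, 7, 10) (insufficient R2)
  W8 cannot run: need (8, 6, 3, 11) vs free (8, 8, 7, 10) (insufficient R2)


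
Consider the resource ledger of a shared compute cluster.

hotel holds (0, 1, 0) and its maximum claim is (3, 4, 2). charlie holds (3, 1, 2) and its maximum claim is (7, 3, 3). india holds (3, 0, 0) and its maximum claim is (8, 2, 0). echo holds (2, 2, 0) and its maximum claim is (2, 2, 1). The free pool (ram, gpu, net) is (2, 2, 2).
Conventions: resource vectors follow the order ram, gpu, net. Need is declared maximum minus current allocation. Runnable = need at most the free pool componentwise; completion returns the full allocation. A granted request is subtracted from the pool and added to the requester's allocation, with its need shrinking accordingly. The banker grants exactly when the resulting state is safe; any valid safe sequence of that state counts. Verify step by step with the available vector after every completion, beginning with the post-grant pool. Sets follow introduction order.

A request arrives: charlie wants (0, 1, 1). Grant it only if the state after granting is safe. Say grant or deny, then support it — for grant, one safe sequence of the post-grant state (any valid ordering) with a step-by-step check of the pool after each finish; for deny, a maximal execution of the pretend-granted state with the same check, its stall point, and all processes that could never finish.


GRANT — the state after the grant stays safe, e.g. via echo, charlie, hotel, india.
Key observation: post-grant, (2, 1, 1) remains, and an order beginning with echo completes everyone.
Verifying the post-grant state step by step:
  pool = (2, 1, 1)
  echo needs (0, 0, 1) <= (2, 1, 1) -> finishes; pool += (2, 2, 0) = (4, 3, 1)
  charlie needs (4, 1, 0) <= (4, 3, 1) -> finishes; pool += (3, 2, 3) = (7, 5, 4)
  hotel needs (3, 3, 2) <= (7, 5, 4) -> finishes; pool += (0, 1, 0) = (7, 6, 4)
  india needs (5, 2, 0) <= (7, 6, 4) -> finishes; pool += (3, 0, 0) = (10, 6, 4)


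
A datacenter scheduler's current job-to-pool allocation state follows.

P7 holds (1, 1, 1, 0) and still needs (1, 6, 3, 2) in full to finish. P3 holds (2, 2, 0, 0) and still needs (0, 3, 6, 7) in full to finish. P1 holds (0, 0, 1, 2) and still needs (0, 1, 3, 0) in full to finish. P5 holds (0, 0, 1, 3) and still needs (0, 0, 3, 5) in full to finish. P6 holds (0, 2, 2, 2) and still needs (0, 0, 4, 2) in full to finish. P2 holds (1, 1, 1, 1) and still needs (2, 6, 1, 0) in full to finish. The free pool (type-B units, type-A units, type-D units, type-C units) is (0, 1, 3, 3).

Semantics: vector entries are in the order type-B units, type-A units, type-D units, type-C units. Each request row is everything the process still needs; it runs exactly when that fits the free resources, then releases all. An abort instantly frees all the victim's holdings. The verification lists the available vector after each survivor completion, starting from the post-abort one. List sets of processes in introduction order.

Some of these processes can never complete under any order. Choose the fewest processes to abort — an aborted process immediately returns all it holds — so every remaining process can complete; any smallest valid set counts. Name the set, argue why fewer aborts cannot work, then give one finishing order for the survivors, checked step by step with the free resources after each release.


Minimum abort set: P2.
Key observation: P7 could never have finished before the abort; with (1, 1, 1, 1) returned by P2, it fits at step 4.
Why nothing smaller works: aborting no one leaves the state deadlocked as given.
Survivors finish in the order: P6, P5, P3, P7, P1. Verifying each step (pool after the aborts first):
  pool = (1, 2, 4, 4)
  run P6 (needs (0, 0, 4, 2), free (1, 2, 4, 4)); after release of (0, 2, 2, 2) the pool is (1, 4, 6, 6)
  run P5 (needs (0, 0, 3, 5), free (1, 4, 6, 6)); after release of (0, 0, 1, 3) the pool is (1, 4, 7, 9)
  run P3 (needs (0, 3, 6, 7), free (1, 4, 7, 9)); after release of (2, 2, 0, 0) the pool is (3, 6, 7, 9)
  run P7 (needs (1, 6, 3, 2), free (3, 6, 7, 9)); after release of (1, 1, 1, 0) the pool is (4, 7, 8, 9)
  run P1 (needs (0, 1, 3, 0), free (4, 7, 8, 9)); after release of (0, 0, 1, 2) the pool is (4, 7, 9, 11)
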